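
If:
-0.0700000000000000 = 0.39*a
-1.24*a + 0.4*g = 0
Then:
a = -0.18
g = -0.56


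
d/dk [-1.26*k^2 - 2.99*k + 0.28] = -2.52*k - 2.99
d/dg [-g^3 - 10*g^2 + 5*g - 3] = -3*g^2 - 20*g + 5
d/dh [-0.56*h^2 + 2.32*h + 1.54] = 2.32 - 1.12*h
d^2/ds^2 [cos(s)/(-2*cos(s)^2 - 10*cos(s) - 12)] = (-5*(1 - cos(s)^2)^2 + cos(s)^5 - 38*cos(s)^3 - 40*cos(s)^2 + 72*cos(s) + 65)/(2*(cos(s) + 2)^3*(cos(s) + 3)^3)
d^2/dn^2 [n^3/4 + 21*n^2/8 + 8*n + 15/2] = 3*n/2 + 21/4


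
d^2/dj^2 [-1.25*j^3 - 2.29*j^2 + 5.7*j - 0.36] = -7.5*j - 4.58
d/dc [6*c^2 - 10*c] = 12*c - 10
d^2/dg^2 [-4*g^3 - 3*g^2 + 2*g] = -24*g - 6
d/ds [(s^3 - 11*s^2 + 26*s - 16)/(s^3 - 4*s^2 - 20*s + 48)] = (7*s^2 - 64*s + 232)/(s^4 - 4*s^3 - 44*s^2 + 96*s + 576)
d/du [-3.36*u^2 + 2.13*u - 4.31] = 2.13 - 6.72*u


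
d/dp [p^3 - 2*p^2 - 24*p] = 3*p^2 - 4*p - 24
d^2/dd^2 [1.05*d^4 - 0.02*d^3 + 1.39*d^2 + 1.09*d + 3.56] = 12.6*d^2 - 0.12*d + 2.78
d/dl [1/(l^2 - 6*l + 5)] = 2*(3 - l)/(l^2 - 6*l + 5)^2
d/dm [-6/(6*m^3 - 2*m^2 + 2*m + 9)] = 12*(9*m^2 - 2*m + 1)/(6*m^3 - 2*m^2 + 2*m + 9)^2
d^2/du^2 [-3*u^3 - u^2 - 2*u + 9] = -18*u - 2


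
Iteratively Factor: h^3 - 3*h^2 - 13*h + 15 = (h + 3)*(h^2 - 6*h + 5) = (h - 1)*(h + 3)*(h - 5)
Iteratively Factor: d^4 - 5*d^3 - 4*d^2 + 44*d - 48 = (d - 4)*(d^3 - d^2 - 8*d + 12) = (d - 4)*(d - 2)*(d^2 + d - 6) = (d - 4)*(d - 2)*(d + 3)*(d - 2)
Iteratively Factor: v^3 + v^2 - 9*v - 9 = (v + 1)*(v^2 - 9) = (v - 3)*(v + 1)*(v + 3)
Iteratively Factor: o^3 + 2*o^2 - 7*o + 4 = (o + 4)*(o^2 - 2*o + 1) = (o - 1)*(o + 4)*(o - 1)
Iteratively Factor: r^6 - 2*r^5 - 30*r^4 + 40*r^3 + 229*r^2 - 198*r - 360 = (r - 2)*(r^5 - 30*r^3 - 20*r^2 + 189*r + 180) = (r - 2)*(r + 3)*(r^4 - 3*r^3 - 21*r^2 + 43*r + 60) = (r - 2)*(r + 1)*(r + 3)*(r^3 - 4*r^2 - 17*r + 60) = (r - 2)*(r + 1)*(r + 3)*(r + 4)*(r^2 - 8*r + 15) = (r - 3)*(r - 2)*(r + 1)*(r + 3)*(r + 4)*(r - 5)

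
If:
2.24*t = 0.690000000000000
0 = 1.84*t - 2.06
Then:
No Solution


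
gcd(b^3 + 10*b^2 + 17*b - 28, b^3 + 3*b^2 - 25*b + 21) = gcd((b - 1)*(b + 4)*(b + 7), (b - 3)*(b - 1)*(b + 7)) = b^2 + 6*b - 7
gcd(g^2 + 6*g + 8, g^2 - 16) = g + 4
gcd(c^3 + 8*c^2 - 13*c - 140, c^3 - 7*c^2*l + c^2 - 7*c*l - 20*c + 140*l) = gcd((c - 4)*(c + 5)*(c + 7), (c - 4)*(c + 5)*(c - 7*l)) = c^2 + c - 20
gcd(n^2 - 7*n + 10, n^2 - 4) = n - 2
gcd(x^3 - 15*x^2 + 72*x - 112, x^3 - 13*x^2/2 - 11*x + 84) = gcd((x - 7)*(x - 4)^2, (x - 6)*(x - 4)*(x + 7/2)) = x - 4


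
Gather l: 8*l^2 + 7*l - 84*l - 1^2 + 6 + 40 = 8*l^2 - 77*l + 45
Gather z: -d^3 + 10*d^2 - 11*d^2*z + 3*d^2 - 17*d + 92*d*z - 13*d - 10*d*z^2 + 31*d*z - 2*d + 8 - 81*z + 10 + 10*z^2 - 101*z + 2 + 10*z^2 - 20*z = -d^3 + 13*d^2 - 32*d + z^2*(20 - 10*d) + z*(-11*d^2 + 123*d - 202) + 20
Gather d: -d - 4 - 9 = -d - 13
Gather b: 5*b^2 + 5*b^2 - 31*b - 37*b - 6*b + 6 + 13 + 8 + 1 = 10*b^2 - 74*b + 28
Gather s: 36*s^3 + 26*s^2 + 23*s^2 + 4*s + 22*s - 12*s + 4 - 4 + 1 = 36*s^3 + 49*s^2 + 14*s + 1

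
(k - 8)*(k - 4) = k^2 - 12*k + 32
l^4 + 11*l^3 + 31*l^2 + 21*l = l*(l + 1)*(l + 3)*(l + 7)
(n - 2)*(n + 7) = n^2 + 5*n - 14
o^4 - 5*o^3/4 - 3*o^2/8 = o^2*(o - 3/2)*(o + 1/4)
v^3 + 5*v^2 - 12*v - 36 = (v - 3)*(v + 2)*(v + 6)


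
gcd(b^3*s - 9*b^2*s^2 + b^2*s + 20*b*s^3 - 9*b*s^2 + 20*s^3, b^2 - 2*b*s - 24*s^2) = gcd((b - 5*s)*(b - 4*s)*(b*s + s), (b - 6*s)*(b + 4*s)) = 1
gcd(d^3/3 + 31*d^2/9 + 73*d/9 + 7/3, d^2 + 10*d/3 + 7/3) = 1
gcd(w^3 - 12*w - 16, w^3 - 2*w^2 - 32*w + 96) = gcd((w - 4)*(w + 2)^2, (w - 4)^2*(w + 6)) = w - 4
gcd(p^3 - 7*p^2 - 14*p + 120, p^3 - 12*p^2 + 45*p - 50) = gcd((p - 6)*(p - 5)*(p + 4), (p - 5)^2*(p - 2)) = p - 5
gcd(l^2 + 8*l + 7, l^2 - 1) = l + 1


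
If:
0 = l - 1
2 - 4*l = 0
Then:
No Solution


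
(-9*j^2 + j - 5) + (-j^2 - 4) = -10*j^2 + j - 9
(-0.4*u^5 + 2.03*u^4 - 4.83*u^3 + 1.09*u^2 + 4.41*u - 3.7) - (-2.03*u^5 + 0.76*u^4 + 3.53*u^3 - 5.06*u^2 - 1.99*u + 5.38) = 1.63*u^5 + 1.27*u^4 - 8.36*u^3 + 6.15*u^2 + 6.4*u - 9.08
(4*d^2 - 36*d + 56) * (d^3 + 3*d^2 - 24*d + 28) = 4*d^5 - 24*d^4 - 148*d^3 + 1144*d^2 - 2352*d + 1568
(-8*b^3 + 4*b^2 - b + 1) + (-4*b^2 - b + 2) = -8*b^3 - 2*b + 3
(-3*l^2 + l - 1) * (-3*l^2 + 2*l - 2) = 9*l^4 - 9*l^3 + 11*l^2 - 4*l + 2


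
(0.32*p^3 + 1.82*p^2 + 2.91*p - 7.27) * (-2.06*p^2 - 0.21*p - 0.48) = -0.6592*p^5 - 3.8164*p^4 - 6.5304*p^3 + 13.4915*p^2 + 0.1299*p + 3.4896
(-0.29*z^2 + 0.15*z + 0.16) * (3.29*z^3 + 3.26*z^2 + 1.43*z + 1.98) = -0.9541*z^5 - 0.4519*z^4 + 0.6007*z^3 + 0.1619*z^2 + 0.5258*z + 0.3168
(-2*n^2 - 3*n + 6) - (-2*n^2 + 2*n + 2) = 4 - 5*n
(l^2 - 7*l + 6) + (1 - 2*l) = l^2 - 9*l + 7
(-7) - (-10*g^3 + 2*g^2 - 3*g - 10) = 10*g^3 - 2*g^2 + 3*g + 3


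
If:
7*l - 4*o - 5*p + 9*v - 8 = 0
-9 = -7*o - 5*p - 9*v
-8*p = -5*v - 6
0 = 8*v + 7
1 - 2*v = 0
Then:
No Solution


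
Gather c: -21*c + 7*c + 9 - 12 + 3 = -14*c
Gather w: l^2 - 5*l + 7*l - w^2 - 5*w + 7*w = l^2 + 2*l - w^2 + 2*w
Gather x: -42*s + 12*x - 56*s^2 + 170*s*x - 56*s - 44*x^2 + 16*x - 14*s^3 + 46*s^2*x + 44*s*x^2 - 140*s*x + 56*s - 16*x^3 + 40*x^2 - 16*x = -14*s^3 - 56*s^2 - 42*s - 16*x^3 + x^2*(44*s - 4) + x*(46*s^2 + 30*s + 12)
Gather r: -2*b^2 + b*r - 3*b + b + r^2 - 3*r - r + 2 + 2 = -2*b^2 - 2*b + r^2 + r*(b - 4) + 4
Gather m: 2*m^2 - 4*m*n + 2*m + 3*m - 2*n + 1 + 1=2*m^2 + m*(5 - 4*n) - 2*n + 2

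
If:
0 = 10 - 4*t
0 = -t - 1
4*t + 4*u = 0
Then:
No Solution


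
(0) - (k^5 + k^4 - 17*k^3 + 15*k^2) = -k^5 - k^4 + 17*k^3 - 15*k^2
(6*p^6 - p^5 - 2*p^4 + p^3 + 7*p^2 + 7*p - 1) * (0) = 0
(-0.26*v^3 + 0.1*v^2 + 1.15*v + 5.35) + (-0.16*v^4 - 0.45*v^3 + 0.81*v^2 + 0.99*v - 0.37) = -0.16*v^4 - 0.71*v^3 + 0.91*v^2 + 2.14*v + 4.98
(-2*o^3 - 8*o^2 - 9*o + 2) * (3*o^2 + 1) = -6*o^5 - 24*o^4 - 29*o^3 - 2*o^2 - 9*o + 2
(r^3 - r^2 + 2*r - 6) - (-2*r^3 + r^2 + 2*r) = 3*r^3 - 2*r^2 - 6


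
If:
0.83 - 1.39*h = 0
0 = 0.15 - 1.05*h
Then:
No Solution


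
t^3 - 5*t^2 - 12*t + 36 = (t - 6)*(t - 2)*(t + 3)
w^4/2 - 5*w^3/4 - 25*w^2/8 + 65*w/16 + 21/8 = (w/2 + 1)*(w - 7/2)*(w - 3/2)*(w + 1/2)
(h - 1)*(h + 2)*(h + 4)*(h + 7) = h^4 + 12*h^3 + 37*h^2 + 6*h - 56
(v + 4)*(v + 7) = v^2 + 11*v + 28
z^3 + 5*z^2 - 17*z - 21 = (z - 3)*(z + 1)*(z + 7)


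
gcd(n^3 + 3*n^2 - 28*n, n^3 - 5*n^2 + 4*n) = n^2 - 4*n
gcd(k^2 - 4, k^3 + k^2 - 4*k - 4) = k^2 - 4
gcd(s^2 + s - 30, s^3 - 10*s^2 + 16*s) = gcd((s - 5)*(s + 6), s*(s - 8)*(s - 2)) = 1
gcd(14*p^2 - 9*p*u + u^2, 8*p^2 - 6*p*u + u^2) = 2*p - u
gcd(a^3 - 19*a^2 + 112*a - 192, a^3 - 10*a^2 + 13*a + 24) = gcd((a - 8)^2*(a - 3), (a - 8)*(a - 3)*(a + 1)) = a^2 - 11*a + 24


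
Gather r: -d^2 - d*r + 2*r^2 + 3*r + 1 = -d^2 + 2*r^2 + r*(3 - d) + 1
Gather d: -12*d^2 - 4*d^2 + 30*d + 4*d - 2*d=-16*d^2 + 32*d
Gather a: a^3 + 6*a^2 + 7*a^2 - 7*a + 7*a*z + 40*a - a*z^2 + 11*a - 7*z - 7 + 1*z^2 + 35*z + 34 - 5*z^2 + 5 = a^3 + 13*a^2 + a*(-z^2 + 7*z + 44) - 4*z^2 + 28*z + 32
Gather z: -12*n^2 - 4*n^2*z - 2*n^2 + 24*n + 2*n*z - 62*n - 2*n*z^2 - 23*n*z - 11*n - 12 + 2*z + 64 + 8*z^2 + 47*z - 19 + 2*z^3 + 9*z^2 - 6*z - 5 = -14*n^2 - 49*n + 2*z^3 + z^2*(17 - 2*n) + z*(-4*n^2 - 21*n + 43) + 28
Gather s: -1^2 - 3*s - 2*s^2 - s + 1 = -2*s^2 - 4*s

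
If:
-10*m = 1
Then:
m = -1/10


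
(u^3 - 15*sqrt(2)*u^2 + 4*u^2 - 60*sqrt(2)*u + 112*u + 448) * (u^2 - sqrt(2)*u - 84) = u^5 - 16*sqrt(2)*u^4 + 4*u^4 - 64*sqrt(2)*u^3 + 58*u^3 + 232*u^2 + 1148*sqrt(2)*u^2 - 9408*u + 4592*sqrt(2)*u - 37632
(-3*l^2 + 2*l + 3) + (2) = -3*l^2 + 2*l + 5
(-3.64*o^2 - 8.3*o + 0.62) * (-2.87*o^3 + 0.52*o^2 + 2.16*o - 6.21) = 10.4468*o^5 + 21.9282*o^4 - 13.9578*o^3 + 4.9988*o^2 + 52.8822*o - 3.8502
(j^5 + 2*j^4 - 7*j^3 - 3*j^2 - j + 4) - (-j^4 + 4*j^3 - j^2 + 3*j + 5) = j^5 + 3*j^4 - 11*j^3 - 2*j^2 - 4*j - 1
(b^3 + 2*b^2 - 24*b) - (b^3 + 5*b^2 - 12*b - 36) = -3*b^2 - 12*b + 36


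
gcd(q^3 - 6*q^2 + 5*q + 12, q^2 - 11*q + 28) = q - 4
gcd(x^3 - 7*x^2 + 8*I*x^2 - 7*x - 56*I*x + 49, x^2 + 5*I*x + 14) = x + 7*I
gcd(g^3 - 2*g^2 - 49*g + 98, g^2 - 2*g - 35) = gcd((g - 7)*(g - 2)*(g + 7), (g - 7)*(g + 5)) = g - 7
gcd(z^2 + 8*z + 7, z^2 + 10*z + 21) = z + 7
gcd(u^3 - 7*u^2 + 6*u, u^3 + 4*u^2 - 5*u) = u^2 - u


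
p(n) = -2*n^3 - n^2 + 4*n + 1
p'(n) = -6*n^2 - 2*n + 4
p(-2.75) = 24.03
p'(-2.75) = -35.88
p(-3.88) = 87.25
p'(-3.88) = -78.57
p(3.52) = -84.54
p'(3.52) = -77.38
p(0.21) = 1.78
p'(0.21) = 3.32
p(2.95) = -47.25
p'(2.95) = -54.12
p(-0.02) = 0.92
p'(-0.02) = 4.04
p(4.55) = -189.90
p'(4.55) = -129.32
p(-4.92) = 195.30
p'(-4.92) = -131.40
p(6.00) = -443.00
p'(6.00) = -224.00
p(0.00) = 1.00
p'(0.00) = 4.00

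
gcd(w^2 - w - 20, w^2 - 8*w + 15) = w - 5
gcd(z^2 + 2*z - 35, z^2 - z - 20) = z - 5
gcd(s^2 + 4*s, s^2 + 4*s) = s^2 + 4*s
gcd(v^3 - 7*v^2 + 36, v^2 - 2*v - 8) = v + 2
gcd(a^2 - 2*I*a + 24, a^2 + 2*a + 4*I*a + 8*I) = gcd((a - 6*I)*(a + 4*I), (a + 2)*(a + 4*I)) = a + 4*I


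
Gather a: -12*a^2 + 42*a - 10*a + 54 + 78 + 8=-12*a^2 + 32*a + 140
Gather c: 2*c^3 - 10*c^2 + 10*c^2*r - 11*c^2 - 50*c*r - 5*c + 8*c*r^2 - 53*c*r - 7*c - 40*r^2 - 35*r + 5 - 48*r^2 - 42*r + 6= 2*c^3 + c^2*(10*r - 21) + c*(8*r^2 - 103*r - 12) - 88*r^2 - 77*r + 11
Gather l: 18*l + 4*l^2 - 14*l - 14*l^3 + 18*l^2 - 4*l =-14*l^3 + 22*l^2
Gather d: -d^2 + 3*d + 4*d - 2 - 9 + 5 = -d^2 + 7*d - 6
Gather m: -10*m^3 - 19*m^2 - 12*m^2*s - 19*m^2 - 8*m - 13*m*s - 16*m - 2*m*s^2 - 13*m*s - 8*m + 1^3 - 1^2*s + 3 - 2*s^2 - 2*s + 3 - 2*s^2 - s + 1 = -10*m^3 + m^2*(-12*s - 38) + m*(-2*s^2 - 26*s - 32) - 4*s^2 - 4*s + 8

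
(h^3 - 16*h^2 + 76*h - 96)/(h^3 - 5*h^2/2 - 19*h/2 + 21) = 2*(h^2 - 14*h + 48)/(2*h^2 - h - 21)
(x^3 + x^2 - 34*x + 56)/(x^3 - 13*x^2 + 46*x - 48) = (x^2 + 3*x - 28)/(x^2 - 11*x + 24)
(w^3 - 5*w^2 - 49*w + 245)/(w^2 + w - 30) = (w^2 - 49)/(w + 6)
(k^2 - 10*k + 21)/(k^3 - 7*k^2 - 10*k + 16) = (k^2 - 10*k + 21)/(k^3 - 7*k^2 - 10*k + 16)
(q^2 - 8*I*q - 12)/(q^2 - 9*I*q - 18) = (q - 2*I)/(q - 3*I)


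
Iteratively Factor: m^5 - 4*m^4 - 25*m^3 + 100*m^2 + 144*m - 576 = (m + 3)*(m^4 - 7*m^3 - 4*m^2 + 112*m - 192) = (m - 3)*(m + 3)*(m^3 - 4*m^2 - 16*m + 64) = (m - 4)*(m - 3)*(m + 3)*(m^2 - 16) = (m - 4)*(m - 3)*(m + 3)*(m + 4)*(m - 4)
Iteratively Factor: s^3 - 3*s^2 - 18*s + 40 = (s - 5)*(s^2 + 2*s - 8) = (s - 5)*(s + 4)*(s - 2)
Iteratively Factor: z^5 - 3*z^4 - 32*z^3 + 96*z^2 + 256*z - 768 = (z - 4)*(z^4 + z^3 - 28*z^2 - 16*z + 192) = (z - 4)*(z + 4)*(z^3 - 3*z^2 - 16*z + 48) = (z - 4)^2*(z + 4)*(z^2 + z - 12) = (z - 4)^2*(z + 4)^2*(z - 3)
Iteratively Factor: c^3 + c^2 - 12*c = (c + 4)*(c^2 - 3*c) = c*(c + 4)*(c - 3)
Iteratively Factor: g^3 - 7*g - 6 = (g + 2)*(g^2 - 2*g - 3) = (g - 3)*(g + 2)*(g + 1)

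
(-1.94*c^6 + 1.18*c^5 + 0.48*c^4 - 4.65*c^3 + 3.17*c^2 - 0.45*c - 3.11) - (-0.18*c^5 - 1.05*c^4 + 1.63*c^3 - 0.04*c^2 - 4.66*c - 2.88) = -1.94*c^6 + 1.36*c^5 + 1.53*c^4 - 6.28*c^3 + 3.21*c^2 + 4.21*c - 0.23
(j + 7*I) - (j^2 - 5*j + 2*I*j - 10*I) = -j^2 + 6*j - 2*I*j + 17*I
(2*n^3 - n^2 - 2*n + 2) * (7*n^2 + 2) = 14*n^5 - 7*n^4 - 10*n^3 + 12*n^2 - 4*n + 4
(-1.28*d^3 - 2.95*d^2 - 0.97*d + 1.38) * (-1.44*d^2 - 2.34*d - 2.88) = 1.8432*d^5 + 7.2432*d^4 + 11.9862*d^3 + 8.7786*d^2 - 0.4356*d - 3.9744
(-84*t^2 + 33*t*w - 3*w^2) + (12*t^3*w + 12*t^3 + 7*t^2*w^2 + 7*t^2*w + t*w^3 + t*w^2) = 12*t^3*w + 12*t^3 + 7*t^2*w^2 + 7*t^2*w - 84*t^2 + t*w^3 + t*w^2 + 33*t*w - 3*w^2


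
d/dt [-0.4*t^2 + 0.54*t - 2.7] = 0.54 - 0.8*t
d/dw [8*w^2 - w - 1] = 16*w - 1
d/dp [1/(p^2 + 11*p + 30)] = (-2*p - 11)/(p^2 + 11*p + 30)^2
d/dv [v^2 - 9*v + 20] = 2*v - 9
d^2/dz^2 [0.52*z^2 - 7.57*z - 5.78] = 1.04000000000000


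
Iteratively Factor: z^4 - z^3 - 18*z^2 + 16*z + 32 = (z - 2)*(z^3 + z^2 - 16*z - 16) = (z - 2)*(z + 1)*(z^2 - 16) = (z - 2)*(z + 1)*(z + 4)*(z - 4)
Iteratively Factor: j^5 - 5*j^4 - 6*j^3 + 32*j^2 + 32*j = (j + 2)*(j^4 - 7*j^3 + 8*j^2 + 16*j) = (j - 4)*(j + 2)*(j^3 - 3*j^2 - 4*j) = j*(j - 4)*(j + 2)*(j^2 - 3*j - 4) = j*(j - 4)*(j + 1)*(j + 2)*(j - 4)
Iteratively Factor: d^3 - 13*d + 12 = (d + 4)*(d^2 - 4*d + 3) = (d - 3)*(d + 4)*(d - 1)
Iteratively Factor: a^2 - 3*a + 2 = (a - 1)*(a - 2)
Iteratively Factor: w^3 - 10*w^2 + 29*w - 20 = (w - 1)*(w^2 - 9*w + 20) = (w - 5)*(w - 1)*(w - 4)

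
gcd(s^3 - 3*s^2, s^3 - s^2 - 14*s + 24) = s - 3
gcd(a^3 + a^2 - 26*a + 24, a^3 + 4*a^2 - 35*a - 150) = 1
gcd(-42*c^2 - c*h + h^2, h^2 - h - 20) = 1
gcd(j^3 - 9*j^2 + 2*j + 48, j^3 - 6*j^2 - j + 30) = j^2 - j - 6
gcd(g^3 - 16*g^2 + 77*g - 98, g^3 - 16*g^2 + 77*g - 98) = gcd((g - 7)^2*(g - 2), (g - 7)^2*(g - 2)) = g^3 - 16*g^2 + 77*g - 98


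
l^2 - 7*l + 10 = (l - 5)*(l - 2)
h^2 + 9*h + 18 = (h + 3)*(h + 6)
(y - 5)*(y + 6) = y^2 + y - 30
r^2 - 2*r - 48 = (r - 8)*(r + 6)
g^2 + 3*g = g*(g + 3)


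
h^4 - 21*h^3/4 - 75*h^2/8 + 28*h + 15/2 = (h - 6)*(h - 2)*(h + 1/4)*(h + 5/2)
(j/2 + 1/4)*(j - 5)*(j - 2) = j^3/2 - 13*j^2/4 + 13*j/4 + 5/2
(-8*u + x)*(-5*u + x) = 40*u^2 - 13*u*x + x^2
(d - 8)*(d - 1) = d^2 - 9*d + 8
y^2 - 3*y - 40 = (y - 8)*(y + 5)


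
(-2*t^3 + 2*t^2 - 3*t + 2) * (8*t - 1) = -16*t^4 + 18*t^3 - 26*t^2 + 19*t - 2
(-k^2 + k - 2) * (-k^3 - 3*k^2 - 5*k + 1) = k^5 + 2*k^4 + 4*k^3 + 11*k - 2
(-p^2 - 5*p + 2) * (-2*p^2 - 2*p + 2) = 2*p^4 + 12*p^3 + 4*p^2 - 14*p + 4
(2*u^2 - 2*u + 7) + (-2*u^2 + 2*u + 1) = 8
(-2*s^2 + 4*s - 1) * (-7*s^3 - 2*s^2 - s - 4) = 14*s^5 - 24*s^4 + s^3 + 6*s^2 - 15*s + 4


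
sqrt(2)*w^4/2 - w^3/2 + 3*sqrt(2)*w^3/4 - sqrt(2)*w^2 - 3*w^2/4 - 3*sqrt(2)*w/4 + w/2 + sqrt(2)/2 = (w - 1/2)*(w - sqrt(2))*(w + sqrt(2)/2)*(sqrt(2)*w/2 + sqrt(2))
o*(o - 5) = o^2 - 5*o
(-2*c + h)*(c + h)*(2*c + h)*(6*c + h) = -24*c^4 - 28*c^3*h + 2*c^2*h^2 + 7*c*h^3 + h^4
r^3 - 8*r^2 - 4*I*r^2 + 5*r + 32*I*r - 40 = (r - 8)*(r - 5*I)*(r + I)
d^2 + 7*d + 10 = (d + 2)*(d + 5)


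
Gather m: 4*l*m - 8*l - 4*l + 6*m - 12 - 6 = -12*l + m*(4*l + 6) - 18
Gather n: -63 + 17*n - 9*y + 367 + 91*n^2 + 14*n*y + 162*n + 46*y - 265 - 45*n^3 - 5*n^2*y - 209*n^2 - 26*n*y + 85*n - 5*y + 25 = -45*n^3 + n^2*(-5*y - 118) + n*(264 - 12*y) + 32*y + 64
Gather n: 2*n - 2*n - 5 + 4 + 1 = 0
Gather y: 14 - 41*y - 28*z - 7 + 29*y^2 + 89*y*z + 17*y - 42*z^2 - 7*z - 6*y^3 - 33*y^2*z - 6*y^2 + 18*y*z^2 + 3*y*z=-6*y^3 + y^2*(23 - 33*z) + y*(18*z^2 + 92*z - 24) - 42*z^2 - 35*z + 7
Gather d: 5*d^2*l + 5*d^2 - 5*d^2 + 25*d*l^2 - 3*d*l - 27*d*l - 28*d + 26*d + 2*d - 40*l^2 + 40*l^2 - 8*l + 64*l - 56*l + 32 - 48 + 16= 5*d^2*l + d*(25*l^2 - 30*l)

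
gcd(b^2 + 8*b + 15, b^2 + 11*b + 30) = b + 5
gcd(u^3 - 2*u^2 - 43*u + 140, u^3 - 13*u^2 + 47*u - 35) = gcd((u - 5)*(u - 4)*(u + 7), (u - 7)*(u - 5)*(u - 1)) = u - 5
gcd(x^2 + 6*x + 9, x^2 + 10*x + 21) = x + 3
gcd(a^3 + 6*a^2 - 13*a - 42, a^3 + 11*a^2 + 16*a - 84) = a + 7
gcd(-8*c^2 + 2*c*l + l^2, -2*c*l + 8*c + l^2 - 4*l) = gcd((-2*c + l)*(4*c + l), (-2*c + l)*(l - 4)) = 2*c - l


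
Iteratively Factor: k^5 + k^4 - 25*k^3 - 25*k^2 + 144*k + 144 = (k + 3)*(k^4 - 2*k^3 - 19*k^2 + 32*k + 48) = (k - 3)*(k + 3)*(k^3 + k^2 - 16*k - 16) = (k - 4)*(k - 3)*(k + 3)*(k^2 + 5*k + 4) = (k - 4)*(k - 3)*(k + 1)*(k + 3)*(k + 4)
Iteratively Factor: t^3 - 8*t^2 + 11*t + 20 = (t - 4)*(t^2 - 4*t - 5) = (t - 5)*(t - 4)*(t + 1)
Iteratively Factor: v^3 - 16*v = (v + 4)*(v^2 - 4*v) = (v - 4)*(v + 4)*(v)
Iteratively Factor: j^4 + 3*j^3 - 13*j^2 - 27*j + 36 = (j - 1)*(j^3 + 4*j^2 - 9*j - 36) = (j - 1)*(j + 4)*(j^2 - 9) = (j - 1)*(j + 3)*(j + 4)*(j - 3)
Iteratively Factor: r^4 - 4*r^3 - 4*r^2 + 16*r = (r - 2)*(r^3 - 2*r^2 - 8*r) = r*(r - 2)*(r^2 - 2*r - 8) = r*(r - 4)*(r - 2)*(r + 2)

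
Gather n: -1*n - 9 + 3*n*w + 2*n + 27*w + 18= n*(3*w + 1) + 27*w + 9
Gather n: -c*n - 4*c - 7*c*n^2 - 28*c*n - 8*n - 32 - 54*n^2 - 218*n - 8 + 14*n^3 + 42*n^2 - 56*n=-4*c + 14*n^3 + n^2*(-7*c - 12) + n*(-29*c - 282) - 40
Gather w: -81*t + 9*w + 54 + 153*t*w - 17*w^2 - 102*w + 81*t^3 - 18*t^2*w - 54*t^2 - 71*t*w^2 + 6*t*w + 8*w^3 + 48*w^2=81*t^3 - 54*t^2 - 81*t + 8*w^3 + w^2*(31 - 71*t) + w*(-18*t^2 + 159*t - 93) + 54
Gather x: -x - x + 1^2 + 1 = 2 - 2*x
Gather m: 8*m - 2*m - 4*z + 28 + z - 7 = 6*m - 3*z + 21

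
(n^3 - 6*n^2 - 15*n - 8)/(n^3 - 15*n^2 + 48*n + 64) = (n + 1)/(n - 8)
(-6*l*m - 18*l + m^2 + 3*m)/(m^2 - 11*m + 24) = (-6*l*m - 18*l + m^2 + 3*m)/(m^2 - 11*m + 24)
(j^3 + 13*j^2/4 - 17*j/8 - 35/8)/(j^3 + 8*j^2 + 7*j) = (8*j^2 + 18*j - 35)/(8*j*(j + 7))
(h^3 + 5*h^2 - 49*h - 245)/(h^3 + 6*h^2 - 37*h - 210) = (h - 7)/(h - 6)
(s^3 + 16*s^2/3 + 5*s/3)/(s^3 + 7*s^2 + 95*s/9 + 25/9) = 3*s/(3*s + 5)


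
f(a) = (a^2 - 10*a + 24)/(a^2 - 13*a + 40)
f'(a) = (13 - 2*a)*(a^2 - 10*a + 24)/(a^2 - 13*a + 40)^2 + (2*a - 10)/(a^2 - 13*a + 40)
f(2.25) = 0.42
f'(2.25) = -0.12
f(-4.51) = 0.75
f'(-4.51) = -0.02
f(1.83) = 0.46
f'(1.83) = -0.10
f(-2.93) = 0.71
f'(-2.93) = -0.03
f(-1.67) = 0.67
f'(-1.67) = -0.04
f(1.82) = 0.46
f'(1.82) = -0.10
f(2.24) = 0.42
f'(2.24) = -0.12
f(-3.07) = 0.72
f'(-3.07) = -0.03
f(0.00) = 0.60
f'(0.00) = -0.06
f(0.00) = 0.60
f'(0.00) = -0.06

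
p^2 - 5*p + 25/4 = (p - 5/2)^2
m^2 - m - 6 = (m - 3)*(m + 2)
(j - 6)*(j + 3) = j^2 - 3*j - 18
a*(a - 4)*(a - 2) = a^3 - 6*a^2 + 8*a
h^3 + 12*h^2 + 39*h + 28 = (h + 1)*(h + 4)*(h + 7)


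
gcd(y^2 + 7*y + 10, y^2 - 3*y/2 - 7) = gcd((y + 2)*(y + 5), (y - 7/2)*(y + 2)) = y + 2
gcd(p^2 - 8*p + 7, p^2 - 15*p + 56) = p - 7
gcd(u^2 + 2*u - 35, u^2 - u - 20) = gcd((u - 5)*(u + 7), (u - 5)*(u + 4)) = u - 5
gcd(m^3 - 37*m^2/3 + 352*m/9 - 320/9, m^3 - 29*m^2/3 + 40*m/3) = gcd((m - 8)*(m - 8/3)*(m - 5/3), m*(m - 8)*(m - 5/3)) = m^2 - 29*m/3 + 40/3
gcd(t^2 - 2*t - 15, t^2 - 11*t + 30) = t - 5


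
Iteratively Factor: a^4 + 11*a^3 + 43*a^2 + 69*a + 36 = (a + 3)*(a^3 + 8*a^2 + 19*a + 12) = (a + 3)^2*(a^2 + 5*a + 4) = (a + 3)^2*(a + 4)*(a + 1)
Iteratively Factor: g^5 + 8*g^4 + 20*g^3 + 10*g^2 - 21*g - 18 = (g + 1)*(g^4 + 7*g^3 + 13*g^2 - 3*g - 18) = (g - 1)*(g + 1)*(g^3 + 8*g^2 + 21*g + 18) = (g - 1)*(g + 1)*(g + 3)*(g^2 + 5*g + 6) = (g - 1)*(g + 1)*(g + 3)^2*(g + 2)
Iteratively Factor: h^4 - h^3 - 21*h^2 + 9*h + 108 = (h + 3)*(h^3 - 4*h^2 - 9*h + 36) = (h - 4)*(h + 3)*(h^2 - 9) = (h - 4)*(h + 3)^2*(h - 3)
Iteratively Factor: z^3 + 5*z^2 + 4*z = (z + 4)*(z^2 + z) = z*(z + 4)*(z + 1)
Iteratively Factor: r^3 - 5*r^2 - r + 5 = (r + 1)*(r^2 - 6*r + 5) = (r - 5)*(r + 1)*(r - 1)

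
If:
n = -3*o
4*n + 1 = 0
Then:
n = -1/4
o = 1/12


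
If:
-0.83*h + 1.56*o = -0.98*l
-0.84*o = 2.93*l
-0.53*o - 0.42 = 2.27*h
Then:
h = -0.16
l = 0.03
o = -0.10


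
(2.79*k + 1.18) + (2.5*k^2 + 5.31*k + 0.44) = 2.5*k^2 + 8.1*k + 1.62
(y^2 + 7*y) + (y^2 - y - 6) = 2*y^2 + 6*y - 6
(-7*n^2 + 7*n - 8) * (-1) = 7*n^2 - 7*n + 8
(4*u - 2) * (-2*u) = -8*u^2 + 4*u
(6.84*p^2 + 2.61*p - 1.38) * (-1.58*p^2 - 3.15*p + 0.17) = -10.8072*p^4 - 25.6698*p^3 - 4.8783*p^2 + 4.7907*p - 0.2346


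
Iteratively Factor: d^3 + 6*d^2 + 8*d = (d + 2)*(d^2 + 4*d) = d*(d + 2)*(d + 4)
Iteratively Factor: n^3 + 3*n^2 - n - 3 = (n + 1)*(n^2 + 2*n - 3) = (n - 1)*(n + 1)*(n + 3)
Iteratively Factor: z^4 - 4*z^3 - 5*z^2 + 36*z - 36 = (z - 3)*(z^3 - z^2 - 8*z + 12) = (z - 3)*(z + 3)*(z^2 - 4*z + 4) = (z - 3)*(z - 2)*(z + 3)*(z - 2)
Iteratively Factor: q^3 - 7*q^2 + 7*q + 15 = (q - 3)*(q^2 - 4*q - 5) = (q - 3)*(q + 1)*(q - 5)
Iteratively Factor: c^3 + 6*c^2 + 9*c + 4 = (c + 1)*(c^2 + 5*c + 4) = (c + 1)*(c + 4)*(c + 1)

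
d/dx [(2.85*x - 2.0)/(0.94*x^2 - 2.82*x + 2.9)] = (-2.679*x^2 + 3.76*x + 2.625)/(0.8836*x^4 - 5.3016*x^3 + 13.4044*x^2 - 16.356*x + 8.41)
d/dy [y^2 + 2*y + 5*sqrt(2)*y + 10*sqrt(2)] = 2*y + 2 + 5*sqrt(2)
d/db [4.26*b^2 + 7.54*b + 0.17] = 8.52*b + 7.54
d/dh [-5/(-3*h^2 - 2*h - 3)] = 10*(-3*h - 1)/(3*h^2 + 2*h + 3)^2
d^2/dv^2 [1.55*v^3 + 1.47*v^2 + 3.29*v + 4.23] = 9.3*v + 2.94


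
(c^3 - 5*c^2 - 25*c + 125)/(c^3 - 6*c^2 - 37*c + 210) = (c^2 - 25)/(c^2 - c - 42)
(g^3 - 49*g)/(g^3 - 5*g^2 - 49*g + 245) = g/(g - 5)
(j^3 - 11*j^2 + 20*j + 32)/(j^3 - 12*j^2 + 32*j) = (j + 1)/j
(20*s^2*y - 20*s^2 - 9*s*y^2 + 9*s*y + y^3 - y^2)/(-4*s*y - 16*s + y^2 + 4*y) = (-5*s*y + 5*s + y^2 - y)/(y + 4)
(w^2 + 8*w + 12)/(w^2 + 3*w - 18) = (w + 2)/(w - 3)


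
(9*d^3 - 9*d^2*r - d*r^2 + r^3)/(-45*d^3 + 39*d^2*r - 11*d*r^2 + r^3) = (-3*d^2 + 2*d*r + r^2)/(15*d^2 - 8*d*r + r^2)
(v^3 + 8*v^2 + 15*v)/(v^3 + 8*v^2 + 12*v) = (v^2 + 8*v + 15)/(v^2 + 8*v + 12)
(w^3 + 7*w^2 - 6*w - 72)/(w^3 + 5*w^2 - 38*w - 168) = (w^2 + 3*w - 18)/(w^2 + w - 42)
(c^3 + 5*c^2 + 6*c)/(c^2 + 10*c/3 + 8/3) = 3*c*(c + 3)/(3*c + 4)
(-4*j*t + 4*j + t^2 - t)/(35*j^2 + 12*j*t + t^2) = (-4*j*t + 4*j + t^2 - t)/(35*j^2 + 12*j*t + t^2)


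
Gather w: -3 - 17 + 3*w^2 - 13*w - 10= 3*w^2 - 13*w - 30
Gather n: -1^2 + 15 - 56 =-42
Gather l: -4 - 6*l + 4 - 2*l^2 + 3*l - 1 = -2*l^2 - 3*l - 1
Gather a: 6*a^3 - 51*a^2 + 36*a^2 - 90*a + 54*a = 6*a^3 - 15*a^2 - 36*a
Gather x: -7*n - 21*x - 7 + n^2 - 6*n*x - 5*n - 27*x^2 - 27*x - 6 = n^2 - 12*n - 27*x^2 + x*(-6*n - 48) - 13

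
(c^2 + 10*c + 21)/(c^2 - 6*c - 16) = (c^2 + 10*c + 21)/(c^2 - 6*c - 16)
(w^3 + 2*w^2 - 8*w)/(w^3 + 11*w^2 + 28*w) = (w - 2)/(w + 7)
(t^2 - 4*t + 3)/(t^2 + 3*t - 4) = (t - 3)/(t + 4)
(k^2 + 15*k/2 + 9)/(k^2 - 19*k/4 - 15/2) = 2*(2*k^2 + 15*k + 18)/(4*k^2 - 19*k - 30)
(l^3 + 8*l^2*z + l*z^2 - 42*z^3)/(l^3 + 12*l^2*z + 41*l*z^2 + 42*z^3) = (l - 2*z)/(l + 2*z)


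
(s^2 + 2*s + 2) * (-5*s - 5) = -5*s^3 - 15*s^2 - 20*s - 10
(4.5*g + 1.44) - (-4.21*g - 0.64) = 8.71*g + 2.08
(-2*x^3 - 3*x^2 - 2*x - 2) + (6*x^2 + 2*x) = -2*x^3 + 3*x^2 - 2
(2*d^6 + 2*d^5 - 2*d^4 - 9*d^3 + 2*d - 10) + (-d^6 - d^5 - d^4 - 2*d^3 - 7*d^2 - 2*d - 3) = d^6 + d^5 - 3*d^4 - 11*d^3 - 7*d^2 - 13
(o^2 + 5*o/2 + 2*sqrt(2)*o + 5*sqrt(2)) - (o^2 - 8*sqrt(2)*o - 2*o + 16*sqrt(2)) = 9*o/2 + 10*sqrt(2)*o - 11*sqrt(2)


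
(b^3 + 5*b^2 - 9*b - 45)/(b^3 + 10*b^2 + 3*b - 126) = (b^2 + 8*b + 15)/(b^2 + 13*b + 42)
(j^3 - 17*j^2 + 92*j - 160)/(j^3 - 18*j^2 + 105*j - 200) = (j - 4)/(j - 5)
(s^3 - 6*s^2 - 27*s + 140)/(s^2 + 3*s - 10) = (s^2 - 11*s + 28)/(s - 2)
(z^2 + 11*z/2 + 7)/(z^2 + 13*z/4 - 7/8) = 4*(z + 2)/(4*z - 1)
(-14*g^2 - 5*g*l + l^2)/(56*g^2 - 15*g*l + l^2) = (-2*g - l)/(8*g - l)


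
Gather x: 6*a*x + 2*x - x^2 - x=-x^2 + x*(6*a + 1)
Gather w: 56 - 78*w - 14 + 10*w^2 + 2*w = 10*w^2 - 76*w + 42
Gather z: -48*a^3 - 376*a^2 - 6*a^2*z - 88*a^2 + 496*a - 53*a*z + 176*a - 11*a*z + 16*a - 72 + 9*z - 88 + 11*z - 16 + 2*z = -48*a^3 - 464*a^2 + 688*a + z*(-6*a^2 - 64*a + 22) - 176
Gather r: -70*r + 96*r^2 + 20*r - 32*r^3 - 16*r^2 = -32*r^3 + 80*r^2 - 50*r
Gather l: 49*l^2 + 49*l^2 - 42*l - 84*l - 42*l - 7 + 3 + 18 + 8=98*l^2 - 168*l + 22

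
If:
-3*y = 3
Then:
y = -1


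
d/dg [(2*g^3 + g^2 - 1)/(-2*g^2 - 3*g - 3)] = (-4*g^4 - 12*g^3 - 21*g^2 - 10*g - 3)/(4*g^4 + 12*g^3 + 21*g^2 + 18*g + 9)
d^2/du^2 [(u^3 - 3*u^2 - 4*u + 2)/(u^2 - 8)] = 4*(2*u^3 - 33*u^2 + 48*u - 88)/(u^6 - 24*u^4 + 192*u^2 - 512)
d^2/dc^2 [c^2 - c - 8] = 2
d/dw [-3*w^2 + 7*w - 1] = 7 - 6*w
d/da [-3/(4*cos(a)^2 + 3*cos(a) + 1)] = -3*(8*cos(a) + 3)*sin(a)/(4*cos(a)^2 + 3*cos(a) + 1)^2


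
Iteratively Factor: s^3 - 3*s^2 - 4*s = (s - 4)*(s^2 + s) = (s - 4)*(s + 1)*(s)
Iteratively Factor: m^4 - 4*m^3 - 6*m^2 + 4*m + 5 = (m - 1)*(m^3 - 3*m^2 - 9*m - 5) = (m - 1)*(m + 1)*(m^2 - 4*m - 5) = (m - 1)*(m + 1)^2*(m - 5)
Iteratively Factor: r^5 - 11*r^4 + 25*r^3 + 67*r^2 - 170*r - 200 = (r - 5)*(r^4 - 6*r^3 - 5*r^2 + 42*r + 40) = (r - 5)*(r + 2)*(r^3 - 8*r^2 + 11*r + 20) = (r - 5)*(r + 1)*(r + 2)*(r^2 - 9*r + 20) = (r - 5)^2*(r + 1)*(r + 2)*(r - 4)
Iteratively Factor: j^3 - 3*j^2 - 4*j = (j)*(j^2 - 3*j - 4) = j*(j + 1)*(j - 4)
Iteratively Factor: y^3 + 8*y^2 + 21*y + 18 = (y + 3)*(y^2 + 5*y + 6) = (y + 2)*(y + 3)*(y + 3)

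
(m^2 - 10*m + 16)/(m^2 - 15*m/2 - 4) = 2*(m - 2)/(2*m + 1)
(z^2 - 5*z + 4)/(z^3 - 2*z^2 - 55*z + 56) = (z - 4)/(z^2 - z - 56)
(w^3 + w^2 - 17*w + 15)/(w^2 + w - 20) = (w^2 - 4*w + 3)/(w - 4)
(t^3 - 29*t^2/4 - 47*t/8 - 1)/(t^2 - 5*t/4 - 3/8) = (2*t^2 - 15*t - 8)/(2*t - 3)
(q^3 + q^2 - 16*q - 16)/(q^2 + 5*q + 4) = q - 4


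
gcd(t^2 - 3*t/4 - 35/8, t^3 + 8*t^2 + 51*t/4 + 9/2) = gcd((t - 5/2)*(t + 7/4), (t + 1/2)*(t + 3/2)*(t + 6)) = 1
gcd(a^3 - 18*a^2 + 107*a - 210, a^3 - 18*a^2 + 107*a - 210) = a^3 - 18*a^2 + 107*a - 210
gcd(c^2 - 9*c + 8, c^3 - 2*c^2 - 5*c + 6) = c - 1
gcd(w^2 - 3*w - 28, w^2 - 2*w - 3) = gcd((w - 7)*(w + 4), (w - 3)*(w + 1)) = 1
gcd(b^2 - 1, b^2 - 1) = b^2 - 1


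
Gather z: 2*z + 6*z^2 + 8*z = 6*z^2 + 10*z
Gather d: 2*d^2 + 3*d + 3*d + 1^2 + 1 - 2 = 2*d^2 + 6*d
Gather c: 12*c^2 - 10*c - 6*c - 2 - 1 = 12*c^2 - 16*c - 3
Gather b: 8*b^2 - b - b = 8*b^2 - 2*b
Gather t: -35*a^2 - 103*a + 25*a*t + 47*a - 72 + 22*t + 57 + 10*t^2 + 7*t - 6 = -35*a^2 - 56*a + 10*t^2 + t*(25*a + 29) - 21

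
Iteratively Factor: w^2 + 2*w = (w)*(w + 2)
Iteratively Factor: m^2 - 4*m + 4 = (m - 2)*(m - 2)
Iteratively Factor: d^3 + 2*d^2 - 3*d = (d)*(d^2 + 2*d - 3) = d*(d - 1)*(d + 3)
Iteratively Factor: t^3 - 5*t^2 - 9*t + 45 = (t + 3)*(t^2 - 8*t + 15) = (t - 5)*(t + 3)*(t - 3)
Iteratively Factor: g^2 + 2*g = (g + 2)*(g)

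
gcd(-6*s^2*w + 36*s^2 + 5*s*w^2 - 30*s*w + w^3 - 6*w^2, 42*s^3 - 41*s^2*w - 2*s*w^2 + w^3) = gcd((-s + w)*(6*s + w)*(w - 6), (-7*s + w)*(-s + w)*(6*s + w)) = 6*s^2 - 5*s*w - w^2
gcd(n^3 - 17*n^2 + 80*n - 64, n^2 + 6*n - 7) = n - 1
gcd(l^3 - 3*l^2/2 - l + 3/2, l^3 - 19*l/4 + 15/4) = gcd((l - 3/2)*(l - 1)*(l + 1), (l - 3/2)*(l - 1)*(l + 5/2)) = l^2 - 5*l/2 + 3/2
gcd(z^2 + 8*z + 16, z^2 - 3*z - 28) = z + 4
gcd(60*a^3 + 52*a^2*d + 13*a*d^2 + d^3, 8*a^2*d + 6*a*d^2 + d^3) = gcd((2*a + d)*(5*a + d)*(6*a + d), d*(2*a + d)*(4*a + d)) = 2*a + d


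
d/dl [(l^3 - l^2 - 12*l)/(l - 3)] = 2*(l^3 - 5*l^2 + 3*l + 18)/(l^2 - 6*l + 9)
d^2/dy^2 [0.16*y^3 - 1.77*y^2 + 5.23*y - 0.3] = 0.96*y - 3.54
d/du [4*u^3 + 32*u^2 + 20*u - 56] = 12*u^2 + 64*u + 20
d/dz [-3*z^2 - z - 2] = -6*z - 1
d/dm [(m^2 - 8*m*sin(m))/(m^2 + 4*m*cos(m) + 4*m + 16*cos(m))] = 2*(2*m^3*sin(m) - 4*m^3*cos(m) + 12*m^2*sin(m) - 14*m^2*cos(m) - 14*m^2 + 16*m*cos(m) - 64*m - 32*sin(2*m))/((m + 4)^2*(m + 4*cos(m))^2)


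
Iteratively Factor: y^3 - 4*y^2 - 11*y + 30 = (y + 3)*(y^2 - 7*y + 10) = (y - 2)*(y + 3)*(y - 5)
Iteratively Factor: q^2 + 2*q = (q)*(q + 2)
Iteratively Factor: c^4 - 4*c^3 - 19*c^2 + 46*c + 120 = (c + 2)*(c^3 - 6*c^2 - 7*c + 60) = (c - 5)*(c + 2)*(c^2 - c - 12) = (c - 5)*(c + 2)*(c + 3)*(c - 4)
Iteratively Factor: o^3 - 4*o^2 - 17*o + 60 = (o + 4)*(o^2 - 8*o + 15) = (o - 3)*(o + 4)*(o - 5)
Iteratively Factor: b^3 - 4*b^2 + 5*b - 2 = (b - 1)*(b^2 - 3*b + 2) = (b - 2)*(b - 1)*(b - 1)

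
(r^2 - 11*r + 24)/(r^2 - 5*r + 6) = (r - 8)/(r - 2)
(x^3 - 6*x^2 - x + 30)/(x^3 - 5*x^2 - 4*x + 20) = (x - 3)/(x - 2)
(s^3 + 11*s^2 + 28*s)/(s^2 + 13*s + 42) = s*(s + 4)/(s + 6)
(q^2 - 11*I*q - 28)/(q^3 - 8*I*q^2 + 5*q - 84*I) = 1/(q + 3*I)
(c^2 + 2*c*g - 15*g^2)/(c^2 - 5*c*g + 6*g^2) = (c + 5*g)/(c - 2*g)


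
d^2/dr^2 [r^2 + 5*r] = 2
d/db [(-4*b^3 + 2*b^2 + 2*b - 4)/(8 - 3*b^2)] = 2*(6*b^4 - 45*b^2 + 4*b + 8)/(9*b^4 - 48*b^2 + 64)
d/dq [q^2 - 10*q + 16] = 2*q - 10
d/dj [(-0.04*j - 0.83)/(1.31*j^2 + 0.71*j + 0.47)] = (0.0524*j^2 + 2.1746*j + 0.5705)/(1.7161*j^4 + 1.8602*j^3 + 1.7355*j^2 + 0.6674*j + 0.2209)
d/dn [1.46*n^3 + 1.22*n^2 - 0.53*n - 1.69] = 4.38*n^2 + 2.44*n - 0.53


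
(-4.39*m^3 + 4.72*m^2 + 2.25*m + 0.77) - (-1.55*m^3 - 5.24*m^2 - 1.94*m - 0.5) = -2.84*m^3 + 9.96*m^2 + 4.19*m + 1.27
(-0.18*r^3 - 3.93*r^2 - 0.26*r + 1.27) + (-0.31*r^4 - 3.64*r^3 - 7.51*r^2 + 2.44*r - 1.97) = -0.31*r^4 - 3.82*r^3 - 11.44*r^2 + 2.18*r - 0.7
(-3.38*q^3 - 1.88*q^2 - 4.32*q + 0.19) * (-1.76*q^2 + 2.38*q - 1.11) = 5.9488*q^5 - 4.7356*q^4 + 6.8806*q^3 - 8.5292*q^2 + 5.2474*q - 0.2109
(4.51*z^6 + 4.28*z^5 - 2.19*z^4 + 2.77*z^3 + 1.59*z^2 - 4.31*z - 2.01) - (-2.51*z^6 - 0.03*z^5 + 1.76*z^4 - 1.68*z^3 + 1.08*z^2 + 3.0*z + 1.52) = 7.02*z^6 + 4.31*z^5 - 3.95*z^4 + 4.45*z^3 + 0.51*z^2 - 7.31*z - 3.53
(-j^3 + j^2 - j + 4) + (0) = -j^3 + j^2 - j + 4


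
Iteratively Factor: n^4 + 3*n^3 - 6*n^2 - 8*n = (n - 2)*(n^3 + 5*n^2 + 4*n) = (n - 2)*(n + 1)*(n^2 + 4*n) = n*(n - 2)*(n + 1)*(n + 4)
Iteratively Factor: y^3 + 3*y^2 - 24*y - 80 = (y + 4)*(y^2 - y - 20) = (y - 5)*(y + 4)*(y + 4)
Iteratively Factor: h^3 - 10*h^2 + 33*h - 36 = (h - 4)*(h^2 - 6*h + 9) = (h - 4)*(h - 3)*(h - 3)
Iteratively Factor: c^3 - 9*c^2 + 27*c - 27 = (c - 3)*(c^2 - 6*c + 9) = (c - 3)^2*(c - 3)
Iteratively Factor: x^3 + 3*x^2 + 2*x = (x + 1)*(x^2 + 2*x) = (x + 1)*(x + 2)*(x)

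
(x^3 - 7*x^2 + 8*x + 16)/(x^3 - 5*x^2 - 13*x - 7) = (x^2 - 8*x + 16)/(x^2 - 6*x - 7)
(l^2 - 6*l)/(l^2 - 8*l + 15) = l*(l - 6)/(l^2 - 8*l + 15)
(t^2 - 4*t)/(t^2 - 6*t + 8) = t/(t - 2)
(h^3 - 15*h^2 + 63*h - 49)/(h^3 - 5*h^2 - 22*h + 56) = (h^2 - 8*h + 7)/(h^2 + 2*h - 8)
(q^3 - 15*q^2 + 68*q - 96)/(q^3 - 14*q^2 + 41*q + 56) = (q^2 - 7*q + 12)/(q^2 - 6*q - 7)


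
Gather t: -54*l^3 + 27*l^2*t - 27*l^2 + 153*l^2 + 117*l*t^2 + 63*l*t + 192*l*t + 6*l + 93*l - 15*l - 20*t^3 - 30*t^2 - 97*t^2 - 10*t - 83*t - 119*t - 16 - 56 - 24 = -54*l^3 + 126*l^2 + 84*l - 20*t^3 + t^2*(117*l - 127) + t*(27*l^2 + 255*l - 212) - 96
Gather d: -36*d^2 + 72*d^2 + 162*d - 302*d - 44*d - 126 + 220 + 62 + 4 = 36*d^2 - 184*d + 160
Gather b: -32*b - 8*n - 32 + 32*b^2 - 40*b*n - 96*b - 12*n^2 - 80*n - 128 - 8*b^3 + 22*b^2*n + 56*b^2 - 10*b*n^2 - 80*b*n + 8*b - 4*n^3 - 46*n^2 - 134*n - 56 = -8*b^3 + b^2*(22*n + 88) + b*(-10*n^2 - 120*n - 120) - 4*n^3 - 58*n^2 - 222*n - 216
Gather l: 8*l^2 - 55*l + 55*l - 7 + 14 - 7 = 8*l^2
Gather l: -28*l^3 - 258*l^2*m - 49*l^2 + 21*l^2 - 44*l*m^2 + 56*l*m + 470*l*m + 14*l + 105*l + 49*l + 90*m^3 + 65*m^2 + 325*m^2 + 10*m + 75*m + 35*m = -28*l^3 + l^2*(-258*m - 28) + l*(-44*m^2 + 526*m + 168) + 90*m^3 + 390*m^2 + 120*m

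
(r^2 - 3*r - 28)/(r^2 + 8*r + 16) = (r - 7)/(r + 4)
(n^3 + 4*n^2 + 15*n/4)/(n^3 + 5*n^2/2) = (n + 3/2)/n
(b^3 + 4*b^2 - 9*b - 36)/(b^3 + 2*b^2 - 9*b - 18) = (b + 4)/(b + 2)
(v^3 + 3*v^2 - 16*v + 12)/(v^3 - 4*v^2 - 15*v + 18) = (v^2 + 4*v - 12)/(v^2 - 3*v - 18)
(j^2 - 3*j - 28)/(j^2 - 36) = (j^2 - 3*j - 28)/(j^2 - 36)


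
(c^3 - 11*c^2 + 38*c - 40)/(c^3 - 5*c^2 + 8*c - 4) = (c^2 - 9*c + 20)/(c^2 - 3*c + 2)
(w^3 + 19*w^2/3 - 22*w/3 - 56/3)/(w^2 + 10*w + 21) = (3*w^2 - 2*w - 8)/(3*(w + 3))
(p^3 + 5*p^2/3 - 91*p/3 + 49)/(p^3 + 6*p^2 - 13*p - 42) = (p - 7/3)/(p + 2)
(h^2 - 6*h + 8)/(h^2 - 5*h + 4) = (h - 2)/(h - 1)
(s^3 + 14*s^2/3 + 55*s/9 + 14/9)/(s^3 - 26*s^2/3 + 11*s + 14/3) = (3*s^2 + 13*s + 14)/(3*(s^2 - 9*s + 14))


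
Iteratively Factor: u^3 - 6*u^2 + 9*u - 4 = (u - 1)*(u^2 - 5*u + 4) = (u - 4)*(u - 1)*(u - 1)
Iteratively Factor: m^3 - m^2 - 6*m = (m - 3)*(m^2 + 2*m) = m*(m - 3)*(m + 2)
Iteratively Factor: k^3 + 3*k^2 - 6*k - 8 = (k + 4)*(k^2 - k - 2) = (k + 1)*(k + 4)*(k - 2)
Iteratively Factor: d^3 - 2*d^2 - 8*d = (d + 2)*(d^2 - 4*d) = d*(d + 2)*(d - 4)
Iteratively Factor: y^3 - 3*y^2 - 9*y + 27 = (y - 3)*(y^2 - 9) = (y - 3)*(y + 3)*(y - 3)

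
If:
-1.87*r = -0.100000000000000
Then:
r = 0.05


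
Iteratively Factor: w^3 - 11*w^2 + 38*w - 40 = (w - 5)*(w^2 - 6*w + 8) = (w - 5)*(w - 2)*(w - 4)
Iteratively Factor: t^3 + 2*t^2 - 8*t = (t - 2)*(t^2 + 4*t) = (t - 2)*(t + 4)*(t)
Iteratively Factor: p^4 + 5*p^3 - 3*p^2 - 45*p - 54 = (p - 3)*(p^3 + 8*p^2 + 21*p + 18) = (p - 3)*(p + 2)*(p^2 + 6*p + 9) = (p - 3)*(p + 2)*(p + 3)*(p + 3)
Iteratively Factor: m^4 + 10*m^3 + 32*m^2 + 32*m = (m + 2)*(m^3 + 8*m^2 + 16*m) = (m + 2)*(m + 4)*(m^2 + 4*m) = m*(m + 2)*(m + 4)*(m + 4)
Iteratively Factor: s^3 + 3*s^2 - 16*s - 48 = (s + 4)*(s^2 - s - 12) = (s + 3)*(s + 4)*(s - 4)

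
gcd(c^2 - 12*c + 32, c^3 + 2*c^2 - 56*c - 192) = c - 8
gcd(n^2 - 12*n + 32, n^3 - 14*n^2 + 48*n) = n - 8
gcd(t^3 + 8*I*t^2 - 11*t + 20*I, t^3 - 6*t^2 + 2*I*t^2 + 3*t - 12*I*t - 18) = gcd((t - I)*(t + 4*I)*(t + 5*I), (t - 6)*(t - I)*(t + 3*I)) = t - I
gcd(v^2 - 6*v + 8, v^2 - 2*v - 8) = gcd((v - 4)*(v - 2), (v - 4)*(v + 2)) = v - 4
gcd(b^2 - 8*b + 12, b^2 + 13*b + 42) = 1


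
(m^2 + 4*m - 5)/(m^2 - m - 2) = (-m^2 - 4*m + 5)/(-m^2 + m + 2)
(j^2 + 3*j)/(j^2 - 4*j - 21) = j/(j - 7)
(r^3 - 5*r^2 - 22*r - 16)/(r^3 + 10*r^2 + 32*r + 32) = (r^2 - 7*r - 8)/(r^2 + 8*r + 16)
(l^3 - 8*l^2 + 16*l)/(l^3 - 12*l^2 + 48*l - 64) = l/(l - 4)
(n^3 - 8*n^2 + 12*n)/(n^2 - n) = (n^2 - 8*n + 12)/(n - 1)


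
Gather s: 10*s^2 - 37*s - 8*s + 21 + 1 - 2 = 10*s^2 - 45*s + 20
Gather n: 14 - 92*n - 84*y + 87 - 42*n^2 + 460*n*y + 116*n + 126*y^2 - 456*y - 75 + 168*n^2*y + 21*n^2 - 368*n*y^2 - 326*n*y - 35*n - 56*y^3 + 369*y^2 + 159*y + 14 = n^2*(168*y - 21) + n*(-368*y^2 + 134*y - 11) - 56*y^3 + 495*y^2 - 381*y + 40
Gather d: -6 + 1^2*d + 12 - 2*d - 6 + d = 0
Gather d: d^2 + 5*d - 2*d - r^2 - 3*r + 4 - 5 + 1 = d^2 + 3*d - r^2 - 3*r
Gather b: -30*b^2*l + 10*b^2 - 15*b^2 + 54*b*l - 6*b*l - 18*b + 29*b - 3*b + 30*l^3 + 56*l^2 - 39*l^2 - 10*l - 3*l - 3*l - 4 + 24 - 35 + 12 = b^2*(-30*l - 5) + b*(48*l + 8) + 30*l^3 + 17*l^2 - 16*l - 3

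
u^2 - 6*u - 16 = (u - 8)*(u + 2)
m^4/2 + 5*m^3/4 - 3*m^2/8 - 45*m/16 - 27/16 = (m/2 + 1/2)*(m - 3/2)*(m + 3/2)^2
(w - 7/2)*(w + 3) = w^2 - w/2 - 21/2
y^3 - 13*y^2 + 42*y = y*(y - 7)*(y - 6)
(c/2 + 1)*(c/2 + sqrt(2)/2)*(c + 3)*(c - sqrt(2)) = c^4/4 + 5*c^3/4 + c^2 - 5*c/2 - 3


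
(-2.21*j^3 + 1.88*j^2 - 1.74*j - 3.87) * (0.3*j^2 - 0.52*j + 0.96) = -0.663*j^5 + 1.7132*j^4 - 3.6212*j^3 + 1.5486*j^2 + 0.342*j - 3.7152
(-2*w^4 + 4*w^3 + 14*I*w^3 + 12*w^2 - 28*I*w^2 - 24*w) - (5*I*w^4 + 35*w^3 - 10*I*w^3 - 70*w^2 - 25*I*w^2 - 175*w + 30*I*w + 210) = -2*w^4 - 5*I*w^4 - 31*w^3 + 24*I*w^3 + 82*w^2 - 3*I*w^2 + 151*w - 30*I*w - 210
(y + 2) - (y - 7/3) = 13/3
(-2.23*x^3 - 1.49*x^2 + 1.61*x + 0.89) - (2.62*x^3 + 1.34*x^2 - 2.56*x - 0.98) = -4.85*x^3 - 2.83*x^2 + 4.17*x + 1.87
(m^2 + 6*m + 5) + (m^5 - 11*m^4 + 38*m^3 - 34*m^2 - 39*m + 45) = m^5 - 11*m^4 + 38*m^3 - 33*m^2 - 33*m + 50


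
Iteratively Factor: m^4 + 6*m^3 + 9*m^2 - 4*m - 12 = (m + 3)*(m^3 + 3*m^2 - 4) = (m + 2)*(m + 3)*(m^2 + m - 2) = (m - 1)*(m + 2)*(m + 3)*(m + 2)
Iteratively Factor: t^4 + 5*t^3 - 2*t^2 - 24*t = (t + 3)*(t^3 + 2*t^2 - 8*t) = (t - 2)*(t + 3)*(t^2 + 4*t) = t*(t - 2)*(t + 3)*(t + 4)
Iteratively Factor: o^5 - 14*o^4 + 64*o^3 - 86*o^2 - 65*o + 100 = (o + 1)*(o^4 - 15*o^3 + 79*o^2 - 165*o + 100) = (o - 1)*(o + 1)*(o^3 - 14*o^2 + 65*o - 100) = (o - 5)*(o - 1)*(o + 1)*(o^2 - 9*o + 20) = (o - 5)^2*(o - 1)*(o + 1)*(o - 4)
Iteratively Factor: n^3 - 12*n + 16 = (n + 4)*(n^2 - 4*n + 4) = (n - 2)*(n + 4)*(n - 2)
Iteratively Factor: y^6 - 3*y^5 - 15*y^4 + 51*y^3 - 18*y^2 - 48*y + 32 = (y - 1)*(y^5 - 2*y^4 - 17*y^3 + 34*y^2 + 16*y - 32) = (y - 2)*(y - 1)*(y^4 - 17*y^2 + 16) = (y - 2)*(y - 1)^2*(y^3 + y^2 - 16*y - 16) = (y - 2)*(y - 1)^2*(y + 4)*(y^2 - 3*y - 4) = (y - 2)*(y - 1)^2*(y + 1)*(y + 4)*(y - 4)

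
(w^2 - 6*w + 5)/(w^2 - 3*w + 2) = (w - 5)/(w - 2)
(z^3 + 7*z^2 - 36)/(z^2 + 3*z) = z + 4 - 12/z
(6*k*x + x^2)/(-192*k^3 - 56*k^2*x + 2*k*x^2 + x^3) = x/(-32*k^2 - 4*k*x + x^2)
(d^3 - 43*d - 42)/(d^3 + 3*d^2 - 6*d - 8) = (d^2 - d - 42)/(d^2 + 2*d - 8)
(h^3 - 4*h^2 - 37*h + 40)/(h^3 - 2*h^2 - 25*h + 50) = (h^2 - 9*h + 8)/(h^2 - 7*h + 10)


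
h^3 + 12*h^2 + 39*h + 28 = (h + 1)*(h + 4)*(h + 7)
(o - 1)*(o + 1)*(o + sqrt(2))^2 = o^4 + 2*sqrt(2)*o^3 + o^2 - 2*sqrt(2)*o - 2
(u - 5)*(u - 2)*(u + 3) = u^3 - 4*u^2 - 11*u + 30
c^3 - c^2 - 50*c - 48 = (c - 8)*(c + 1)*(c + 6)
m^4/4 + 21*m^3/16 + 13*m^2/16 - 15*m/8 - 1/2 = (m/4 + 1)*(m - 1)*(m + 1/4)*(m + 2)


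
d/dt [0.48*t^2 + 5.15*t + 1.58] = 0.96*t + 5.15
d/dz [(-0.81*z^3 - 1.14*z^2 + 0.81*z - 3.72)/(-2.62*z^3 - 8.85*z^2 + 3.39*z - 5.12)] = (4.1817*z^4 - 1.2474*z^3 - 13.4937*z^2 - 54.1704*z + 8.4636)/(6.8644*z^6 + 46.374*z^5 + 60.5589*z^4 - 33.1742*z^3 + 102.1161*z^2 - 34.7136*z + 26.2144)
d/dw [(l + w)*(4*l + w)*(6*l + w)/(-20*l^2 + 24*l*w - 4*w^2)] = (-314*l^4 - 62*l^3*w + 85*l^2*w^2 + 12*l*w^3 - w^4)/(4*(25*l^4 - 60*l^3*w + 46*l^2*w^2 - 12*l*w^3 + w^4))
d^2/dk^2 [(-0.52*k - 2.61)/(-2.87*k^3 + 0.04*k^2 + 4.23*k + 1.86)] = (25.699128*k^5 + 257.621532*k^4 + 7.83331999999999*k^3 - 156.778542*k^2 + 86.013756*k + 84.830058)/(23.639903*k^9 - 0.988428*k^8 - 104.512485*k^7 - 43.048342*k^6 + 155.318733*k^5 + 133.32744*k^4 - 47.788083*k^3 - 100.257534*k^2 - 43.902324*k - 6.434856)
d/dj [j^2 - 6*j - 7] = 2*j - 6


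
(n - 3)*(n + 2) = n^2 - n - 6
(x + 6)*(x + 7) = x^2 + 13*x + 42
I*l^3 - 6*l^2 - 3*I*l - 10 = (l + 2*I)*(l + 5*I)*(I*l + 1)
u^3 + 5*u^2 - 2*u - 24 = (u - 2)*(u + 3)*(u + 4)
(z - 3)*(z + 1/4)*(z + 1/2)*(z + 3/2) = z^4 - 3*z^3/4 - 11*z^2/2 - 57*z/16 - 9/16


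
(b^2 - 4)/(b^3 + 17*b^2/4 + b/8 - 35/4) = 8*(b - 2)/(8*b^2 + 18*b - 35)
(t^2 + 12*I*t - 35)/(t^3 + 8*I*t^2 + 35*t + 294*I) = (t + 5*I)/(t^2 + I*t + 42)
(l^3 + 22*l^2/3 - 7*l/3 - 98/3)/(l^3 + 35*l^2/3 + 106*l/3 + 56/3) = (3*l^2 + l - 14)/(3*l^2 + 14*l + 8)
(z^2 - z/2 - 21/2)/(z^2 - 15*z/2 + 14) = (z + 3)/(z - 4)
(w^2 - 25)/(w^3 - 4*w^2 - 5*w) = (w + 5)/(w*(w + 1))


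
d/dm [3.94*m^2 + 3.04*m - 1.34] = 7.88*m + 3.04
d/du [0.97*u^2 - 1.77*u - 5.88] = 1.94*u - 1.77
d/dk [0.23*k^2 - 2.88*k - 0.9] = 0.46*k - 2.88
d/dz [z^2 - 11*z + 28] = 2*z - 11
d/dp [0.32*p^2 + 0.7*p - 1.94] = 0.64*p + 0.7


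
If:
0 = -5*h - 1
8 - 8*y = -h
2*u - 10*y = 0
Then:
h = -1/5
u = 39/8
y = 39/40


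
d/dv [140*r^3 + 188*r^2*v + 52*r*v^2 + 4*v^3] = 188*r^2 + 104*r*v + 12*v^2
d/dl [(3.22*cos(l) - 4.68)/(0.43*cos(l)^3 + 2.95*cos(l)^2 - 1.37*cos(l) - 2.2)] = (2.7692*cos(l)^3 + 3.4618*cos(l)^2 - 27.612*cos(l) + 13.4956)*sin(l)/(0.1849*cos(l)^6 + 2.537*cos(l)^5 + 7.5243*cos(l)^4 - 9.975*cos(l)^3 - 11.1031*cos(l)^2 + 6.028*cos(l) + 4.84)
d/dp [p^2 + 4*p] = 2*p + 4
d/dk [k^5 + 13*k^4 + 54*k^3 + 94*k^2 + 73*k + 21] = 5*k^4 + 52*k^3 + 162*k^2 + 188*k + 73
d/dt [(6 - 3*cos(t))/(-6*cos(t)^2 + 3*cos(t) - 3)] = (-8*cos(t) + cos(2*t) + 2)*sin(t)/(-cos(t) + cos(2*t) + 2)^2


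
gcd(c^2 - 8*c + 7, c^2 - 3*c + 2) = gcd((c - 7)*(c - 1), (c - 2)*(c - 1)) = c - 1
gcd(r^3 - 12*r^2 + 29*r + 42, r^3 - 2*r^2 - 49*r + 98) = r - 7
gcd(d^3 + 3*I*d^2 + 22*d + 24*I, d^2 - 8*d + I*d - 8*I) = d + I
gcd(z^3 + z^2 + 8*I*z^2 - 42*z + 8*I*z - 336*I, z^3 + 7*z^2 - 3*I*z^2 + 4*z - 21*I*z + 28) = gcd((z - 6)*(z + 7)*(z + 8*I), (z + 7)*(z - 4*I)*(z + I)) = z + 7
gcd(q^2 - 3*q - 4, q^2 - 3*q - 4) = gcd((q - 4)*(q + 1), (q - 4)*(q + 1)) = q^2 - 3*q - 4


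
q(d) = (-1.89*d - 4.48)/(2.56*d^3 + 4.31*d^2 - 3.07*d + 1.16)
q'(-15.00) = -0.00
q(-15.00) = -0.00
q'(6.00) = 0.01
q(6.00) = -0.02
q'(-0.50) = -2.17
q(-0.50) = -1.02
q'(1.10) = 2.22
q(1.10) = -1.02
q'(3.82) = 0.03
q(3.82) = -0.06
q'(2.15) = 0.23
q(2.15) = -0.21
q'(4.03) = 0.03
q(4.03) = -0.05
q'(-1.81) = -0.12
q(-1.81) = -0.19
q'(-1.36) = -0.30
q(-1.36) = -0.28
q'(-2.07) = 0.06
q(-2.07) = -0.17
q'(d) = (-1.89*d - 4.48)*(-7.68*d^2 - 8.62*d + 3.07)/(2.56*d^3 + 4.31*d^2 - 3.07*d + 1.16)^2 - 1.89/(2.56*d^3 + 4.31*d^2 - 3.07*d + 1.16) = (9.6768*d^3 + 42.5523*d^2 + 38.6176*d - 15.946)/(6.5536*d^6 + 22.0672*d^5 + 2.8577*d^4 - 20.5242*d^3 + 19.4241*d^2 - 7.1224*d + 1.3456)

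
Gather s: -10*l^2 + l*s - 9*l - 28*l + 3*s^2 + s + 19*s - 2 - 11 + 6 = -10*l^2 - 37*l + 3*s^2 + s*(l + 20) - 7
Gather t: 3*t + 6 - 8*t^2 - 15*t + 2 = -8*t^2 - 12*t + 8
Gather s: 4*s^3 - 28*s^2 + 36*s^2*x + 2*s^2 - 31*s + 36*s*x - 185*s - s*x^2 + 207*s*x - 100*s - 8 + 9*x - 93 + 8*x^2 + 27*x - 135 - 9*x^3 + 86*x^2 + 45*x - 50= 4*s^3 + s^2*(36*x - 26) + s*(-x^2 + 243*x - 316) - 9*x^3 + 94*x^2 + 81*x - 286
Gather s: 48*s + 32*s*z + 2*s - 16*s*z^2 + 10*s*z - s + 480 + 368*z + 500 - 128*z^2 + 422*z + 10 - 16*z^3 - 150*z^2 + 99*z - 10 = s*(-16*z^2 + 42*z + 49) - 16*z^3 - 278*z^2 + 889*z + 980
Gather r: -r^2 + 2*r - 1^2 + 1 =-r^2 + 2*r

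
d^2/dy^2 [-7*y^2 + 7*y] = -14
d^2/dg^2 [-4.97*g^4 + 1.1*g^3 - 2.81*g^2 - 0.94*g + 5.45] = -59.64*g^2 + 6.6*g - 5.62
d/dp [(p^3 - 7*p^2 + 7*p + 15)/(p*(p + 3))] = (p^4 + 6*p^3 - 28*p^2 - 30*p - 45)/(p^2*(p^2 + 6*p + 9))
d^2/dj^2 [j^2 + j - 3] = 2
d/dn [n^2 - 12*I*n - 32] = 2*n - 12*I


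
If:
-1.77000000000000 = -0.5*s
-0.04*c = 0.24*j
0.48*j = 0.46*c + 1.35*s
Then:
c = -8.85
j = 1.48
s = 3.54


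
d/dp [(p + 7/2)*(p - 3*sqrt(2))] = 2*p - 3*sqrt(2) + 7/2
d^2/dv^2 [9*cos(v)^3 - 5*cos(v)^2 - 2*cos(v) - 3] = -19*cos(v)/4 + 10*cos(2*v) - 81*cos(3*v)/4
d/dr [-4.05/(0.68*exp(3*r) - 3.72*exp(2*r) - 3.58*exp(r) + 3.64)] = (8.262*exp(2*r) - 30.132*exp(r) - 14.499)*exp(r)/(0.68*exp(3*r) - 3.72*exp(2*r) - 3.58*exp(r) + 3.64)^2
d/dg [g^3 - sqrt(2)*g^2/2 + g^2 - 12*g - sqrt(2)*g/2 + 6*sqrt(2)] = 3*g^2 - sqrt(2)*g + 2*g - 12 - sqrt(2)/2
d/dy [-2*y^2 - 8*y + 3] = -4*y - 8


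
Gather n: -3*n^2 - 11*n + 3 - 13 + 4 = -3*n^2 - 11*n - 6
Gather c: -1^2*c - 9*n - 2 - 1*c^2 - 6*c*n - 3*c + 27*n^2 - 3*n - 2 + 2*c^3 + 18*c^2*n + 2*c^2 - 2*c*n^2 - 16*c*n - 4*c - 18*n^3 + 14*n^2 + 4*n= 2*c^3 + c^2*(18*n + 1) + c*(-2*n^2 - 22*n - 8) - 18*n^3 + 41*n^2 - 8*n - 4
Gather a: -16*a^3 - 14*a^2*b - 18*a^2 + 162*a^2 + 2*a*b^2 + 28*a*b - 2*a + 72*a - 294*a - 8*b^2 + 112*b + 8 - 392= -16*a^3 + a^2*(144 - 14*b) + a*(2*b^2 + 28*b - 224) - 8*b^2 + 112*b - 384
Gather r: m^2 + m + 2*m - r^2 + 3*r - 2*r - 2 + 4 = m^2 + 3*m - r^2 + r + 2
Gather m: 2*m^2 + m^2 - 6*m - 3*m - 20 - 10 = 3*m^2 - 9*m - 30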